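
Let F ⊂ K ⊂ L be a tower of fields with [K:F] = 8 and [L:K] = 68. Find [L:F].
[L:F] = 544

The tower law says that for any tower of field extensions F ⊂ K ⊂ L with finite degrees, [L:F] = [L:K] · [K:F]. Here this gives [L:F] = 68 · 8 = 544.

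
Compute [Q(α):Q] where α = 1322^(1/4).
[Q(α):Q] = 4

α is a root of x^4 - 1322. By Eisenstein's criterion at the prime p = 2 (which divides the constant term 1322 but p^2 = 4 does not, since 1322 is squarefree), x^4 - 1322 is irreducible over Q. Hence [Q(α):Q] = 4.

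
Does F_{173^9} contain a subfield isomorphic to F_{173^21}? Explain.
No: F_{173^21} is not a subfield of F_{173^9}

F_{p^m} embeds in F_{p^n} iff m | n. Here 21 ∤ 9 (since 9 = 0·21 + 9 with remainder 9 ≠ 0), so F_{173^21} is not a subfield of F_{173^9}. Equivalently: if it were, the tower law would give 21 = [F_{173^21}:F_173] dividing [F_{173^9}:F_173] = 9, contradiction.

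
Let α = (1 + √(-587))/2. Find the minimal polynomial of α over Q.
m_α(x) = x^2 - x + 147

From 2α - 1 = √(-587), squaring gives (2α - 1)^2 = -587, i.e. 4α^2 - 4α + 1 = -587, so α^2 - α + (1 + 587)/4 = 0. Since -587 ≡ 1 (mod 4), (1 + 587)/4 = 147 ∈ Z. The polynomial x^2 - x + 147 has discriminant 1 - 4·(147) = -587, which is not a perfect square in Q (d = -587 is squarefree and ≠ 1), so x^2 - x + 147 is irreducible over Q. It is the minimal polynomial of α.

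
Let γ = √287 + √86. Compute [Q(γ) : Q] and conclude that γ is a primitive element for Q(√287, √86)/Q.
[Q(γ) : Q] = 4 (equivalently, Q(γ) = Q(√287, √86))

Obviously Q(γ) ⊆ Q(√287, √86), and [Q(√287, √86):Q] = 4 (since 287, 86 are distinct squarefree integers > 1 with 24682 not a perfect square). To show equality we compute the minimal polynomial of γ. From γ = √287 + √86: γ^2 = 287 + 2√(24682) + 86 = 373 + 2√(24682), so γ^2 - 373 = 2√(24682); squaring, (γ^2 - 373)^2 = 4·24682, i.e. γ^4 - 746γ^2 + 139129 - 98728 = 0, i.e. γ^4 - 746γ^2 + 40401 = 0. So γ is a root of x^4 - 746x^2 + 40401. This polynomial is irreducible over Q: it has no rational root (each ±√287 ± √86 is irrational), and any factorization into two quadratics over Q would force √(24682) ∈ Q (pairing opposite roots) or √287, √86 ∈ Q (other pairings), all impossible. Hence [Q(γ):Q] = 4 = [Q(√287, √86):Q], so Q(γ) = Q(√287, √86).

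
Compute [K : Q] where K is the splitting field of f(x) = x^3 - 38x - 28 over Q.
[K : Q] = 6

By the rational root test, any rational root of the monic integer polynomial f(x) = x^3 - 38x - 28 must be an integer dividing the constant term -28, i.e. one of ±{1, 2, 4, 7, 14, 28}. Evaluating: f(1) = -65, f(-1) = 9, f(2) = -96, f(-2) = 40, f(4) = -116, f(-4) = 60, f(7) = 49, f(-7) = -105, f(14) = 2184, f(-14) = -2240, f(28) = 20860, f(-28) = -20916; none is 0, so f has no rational root and is therefore irreducible over Q (a cubic with no linear factor over a field is irreducible). For an irreducible cubic, the Galois group is A_3 or S_3 according as the discriminant disc(f) = -4a^3 - 27b^2 = -4·(-38)^3 - 27·(-28)^2 = 198320 is or is not a square in Q. Here disc(f) = 198320 is not a perfect square in Q, so the Galois group of f over Q is not contained in A_3 and must be all of S_3. The splitting field has degree |S_3| = 6 over Q, so [K : Q] = 6.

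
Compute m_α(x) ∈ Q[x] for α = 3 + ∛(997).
m_α(x) = x^3 - 9x^2 + 27x - 1024

Set β = α - 3 = ∛(997), so β^3 = 997. Then (α - 3)^3 - 997 = 0, i.e. α is a root of g(x) = (x - 3)^3 - 997 = x^3 - 9x^2 + 27x - 1024. Since g(x) = h(x - 3) where h(x) = x^3 - 997, and h is irreducible over Q (because 997 is not a perfect cube, so h has no rational root, and a monic cubic with no rational root is irreducible), g is also irreducible (irreducibility is preserved under the substitution x → x - 3). Hence m_α(x) = x^3 - 9x^2 + 27x - 1024.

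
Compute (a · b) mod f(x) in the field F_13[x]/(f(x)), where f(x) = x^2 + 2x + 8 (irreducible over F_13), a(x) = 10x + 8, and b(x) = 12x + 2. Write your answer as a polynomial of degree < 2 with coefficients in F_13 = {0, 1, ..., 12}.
a · b ≡ 6x + 5 (mod f(x))

Multiply in F_13[x]: a(x)·b(x) = (10x + 8)·(12x + 2) = 3x^2 + 12x + 3. This has degree ≥ 2, so divide by f(x) over F_13: 3x^2 + 12x + 3 = (3)·(x^2 + 2x + 8) + (6x + 5). Hence a·b ≡ 6x + 5 (mod f). (F_13[x]/(f) is a field with 13^2 = 169 elements since f is irreducible of degree 2.)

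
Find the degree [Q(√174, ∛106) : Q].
[Q(√174, ∛106) : Q] = 6

Let L = Q(√174, ∛106). Since Q(√174) ⊂ L and [Q(√174):Q] = 2, the tower law gives 2 | [L:Q]. Likewise Q(∛106) ⊂ L with [Q(∛106):Q] = 3 (because 106 is not a perfect cube), so 3 | [L:Q]. As gcd(2,3) = 1, [L:Q] is divisible by 6. Conversely L is generated over Q by √174 and ∛106, so [L:Q] ≤ 2·3 = 6. Therefore [Q(√174, ∛106) : Q] = 6.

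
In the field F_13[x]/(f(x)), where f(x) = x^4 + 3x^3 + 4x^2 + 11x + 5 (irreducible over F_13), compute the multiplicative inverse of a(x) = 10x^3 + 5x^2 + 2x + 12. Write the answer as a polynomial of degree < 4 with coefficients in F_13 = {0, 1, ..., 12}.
a(x)^(-1) ≡ 12x^3 + 4x^2 + 5x + 5 (mod f(x))

Since f is irreducible over F_13, F_13[x]/(f) is a field and a(x) ≠ 0 has an inverse. Apply the extended Euclidean algorithm to f(x) and a(x) in F_13[x]: f(x) = (4x + 10)·a(x) + (11x^2 + 8x + 2);  a(x) = (8x + 10)·(11x^2 + 8x + 2) + (10x + 5);  (11x^2 + 8x + 2) = (5x + 10)·(10x + 5) + (4). The last nonzero remainder is the constant 4 = gcd(f, a) in F_13. Back-substituting through the division chain expresses 4 = s(x)·a(x) + t(x)·f(x) with s(x) ≡ 9x^3 + 3x^2 + 7x + 7 (mod f), so (9x^3 + 3x^2 + 7x + 7)·a(x) ≡ 4 (mod f). Multiplying by 4^(-1) ≡ 10 in F_13 gives a(x)^(-1) ≡ 10·(9x^3 + 3x^2 + 7x + 7) ≡ 12x^3 + 4x^2 + 5x + 5 (mod f). Check: (10x^3 + 5x^2 + 2x + 12)·(12x^3 + 4x^2 + 5x + 5) = 3x^6 + 9x^5 + 3x^4 + 6x^3 + 5x^2 + 5x + 8 ≡ 1 (mod x^4 + 3x^3 + 4x^2 + 11x + 5).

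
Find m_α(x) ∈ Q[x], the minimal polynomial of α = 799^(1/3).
m_α(x) = x^3 - 799

α satisfies α^3 = 799, so x^3 - 799 annihilates α. By the rational root test, a rational root p/q (in lowest terms) of x^3 - 799 would satisfy p^3 = 799 q^3, forcing q = 1 and p^3 = 799; but 799 is not a perfect cube, contradiction. A monic cubic over Q with no rational root is irreducible (any nontrivial factorization would include a linear factor). Hence x^3 - 799 is the minimal polynomial of α, and in particular [Q(α):Q] = 3.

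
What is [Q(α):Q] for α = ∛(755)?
[Q(α):Q] = 3

The minimal polynomial of α is x^3 - 755, irreducible over Q since 755 is not a perfect cube (so x^3 - 755 has no rational root). Hence [Q(α):Q] = deg(m_α) = 3.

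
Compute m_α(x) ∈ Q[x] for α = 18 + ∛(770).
m_α(x) = x^3 - 54x^2 + 972x - 6602

Set β = α - 18 = ∛(770), so β^3 = 770. Then (α - 18)^3 - 770 = 0, i.e. α is a root of g(x) = (x - 18)^3 - 770 = x^3 - 54x^2 + 972x - 6602. Since g(x) = h(x - 18) where h(x) = x^3 - 770, and h is irreducible over Q (because 770 is not a perfect cube, so h has no rational root, and a monic cubic with no rational root is irreducible), g is also irreducible (irreducibility is preserved under the substitution x → x - 18). Hence m_α(x) = x^3 - 54x^2 + 972x - 6602.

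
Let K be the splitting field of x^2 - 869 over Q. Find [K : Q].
[K : Q] = 2

f(x) = x^2 - 869 factors as (x - √869)(x + √869). The splitting field is K = Q(√869). Since 869 is squarefree and > 1, it is not a perfect square, so x^2 - 869 is irreducible over Q and [Q(√869) : Q] = 2. Hence [K : Q] = 2.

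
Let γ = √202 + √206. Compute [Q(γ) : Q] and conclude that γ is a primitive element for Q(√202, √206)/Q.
[Q(γ) : Q] = 4 (equivalently, Q(γ) = Q(√202, √206))

Obviously Q(γ) ⊆ Q(√202, √206), and [Q(√202, √206):Q] = 4 (since 202, 206 are distinct squarefree integers > 1 with 41612 not a perfect square). To show equality we compute the minimal polynomial of γ. From γ = √202 + √206: γ^2 = 202 + 2√(41612) + 206 = 408 + 2√(41612), so γ^2 - 408 = 2√(41612); squaring, (γ^2 - 408)^2 = 4·41612, i.e. γ^4 - 816γ^2 + 166464 - 166448 = 0, i.e. γ^4 - 816γ^2 + 16 = 0. So γ is a root of x^4 - 816x^2 + 16. This polynomial is irreducible over Q: it has no rational root (each ±√202 ± √206 is irrational), and any factorization into two quadratics over Q would force √(41612) ∈ Q (pairing opposite roots) or √202, √206 ∈ Q (other pairings), all impossible. Hence [Q(γ):Q] = 4 = [Q(√202, √206):Q], so Q(γ) = Q(√202, √206).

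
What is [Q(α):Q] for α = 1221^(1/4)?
[Q(α):Q] = 4

α is a root of x^4 - 1221. By Eisenstein's criterion at the prime p = 3 (which divides the constant term 1221 but p^2 = 9 does not, since 1221 is squarefree), x^4 - 1221 is irreducible over Q. Hence [Q(α):Q] = 4.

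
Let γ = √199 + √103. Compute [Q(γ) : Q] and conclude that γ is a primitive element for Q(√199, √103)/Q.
[Q(γ) : Q] = 4 (equivalently, Q(γ) = Q(√199, √103))

Obviously Q(γ) ⊆ Q(√199, √103), and [Q(√199, √103):Q] = 4 (since 199, 103 are distinct squarefree integers > 1 with 20497 not a perfect square). To show equality we compute the minimal polynomial of γ. From γ = √199 + √103: γ^2 = 199 + 2√(20497) + 103 = 302 + 2√(20497), so γ^2 - 302 = 2√(20497); squaring, (γ^2 - 302)^2 = 4·20497, i.e. γ^4 - 604γ^2 + 91204 - 81988 = 0, i.e. γ^4 - 604γ^2 + 9216 = 0. So γ is a root of x^4 - 604x^2 + 9216. This polynomial is irreducible over Q: it has no rational root (each ±√199 ± √103 is irrational), and any factorization into two quadratics over Q would force √(20497) ∈ Q (pairing opposite roots) or √199, √103 ∈ Q (other pairings), all impossible. Hence [Q(γ):Q] = 4 = [Q(√199, √103):Q], so Q(γ) = Q(√199, √103).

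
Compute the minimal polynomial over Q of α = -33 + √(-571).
m_α(x) = x^2 + 66x + 1660

From α + 33 = √(-571), squaring gives (α + 33)^2 = -571, i.e. α^2 + 66α + 1089 = -571, so α^2 + 66α + 1660 = 0. The discriminant of x^2 + 66x + 1660 is (66)^2 - 4·(1660) = 4356 - 6640 = -2284, and 4·(-571) is not a perfect square in Q since -571 is squarefree and ≠ 1. Hence x^2 + 66x + 1660 is irreducible over Q and is the minimal polynomial of α.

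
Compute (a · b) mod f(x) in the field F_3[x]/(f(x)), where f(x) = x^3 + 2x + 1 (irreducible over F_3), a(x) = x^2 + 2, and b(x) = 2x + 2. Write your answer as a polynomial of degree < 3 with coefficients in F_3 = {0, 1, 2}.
a · b ≡ 2x^2 + 2 (mod f(x))

Multiply in F_3[x]: a(x)·b(x) = (x^2 + 2)·(2x + 2) = 2x^3 + 2x^2 + x + 1. This has degree ≥ 3, so divide by f(x) over F_3: 2x^3 + 2x^2 + x + 1 = (2)·(x^3 + 2x + 1) + (2x^2 + 2). Hence a·b ≡ 2x^2 + 2 (mod f). (F_3[x]/(f) is a field with 3^3 = 27 elements since f is irreducible of degree 3.)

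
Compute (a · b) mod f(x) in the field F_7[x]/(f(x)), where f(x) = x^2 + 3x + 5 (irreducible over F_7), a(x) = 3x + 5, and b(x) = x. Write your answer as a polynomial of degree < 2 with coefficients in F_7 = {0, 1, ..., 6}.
a · b ≡ 3x + 6 (mod f(x))

Multiply in F_7[x]: a(x)·b(x) = (3x + 5)·(x) = 3x^2 + 5x. This has degree ≥ 2, so divide by f(x) over F_7: 3x^2 + 5x = (3)·(x^2 + 3x + 5) + (3x + 6). Hence a·b ≡ 3x + 6 (mod f). (F_7[x]/(f) is a field with 7^2 = 49 elements since f is irreducible of degree 2.)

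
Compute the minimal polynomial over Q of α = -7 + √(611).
m_α(x) = x^2 + 14x - 562

From α + 7 = √(611), squaring gives (α + 7)^2 = 611, i.e. α^2 + 14α + 49 = 611, so α^2 + 14α - 562 = 0. The discriminant of x^2 + 14x - 562 is (14)^2 - 4·(-562) = 196 + 2248 = 2444, and 4·(611) is not a perfect square in Q since 611 is squarefree and ≠ 1. Hence x^2 + 14x - 562 is irreducible over Q and is the minimal polynomial of α.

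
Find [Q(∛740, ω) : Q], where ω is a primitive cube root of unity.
[Q(∛740, ω) : Q] = 6

[Q(∛740):Q] = 3 (min poly x^3 - 740, irreducible since 740 is not a perfect cube). [Q(ω):Q] = 2 (min poly x^2 + x + 1). Since Q(∛740) ⊂ R and ω ∉ R, we have ω ∉ Q(∛740), so x^2 + x + 1 remains irreducible over Q(∛740) and [Q(∛740, ω) : Q(∛740)] = 2. By the tower law, [Q(∛740, ω) : Q] = 3 · 2 = 6. (In fact Q(∛740, ω) is the splitting field of x^3 - 740 over Q.)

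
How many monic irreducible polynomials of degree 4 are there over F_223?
There are 618230928 monic irreducible polynomials of degree 4 over F_223

Each element of F_{223^4} that lies in no proper subfield is a root of exactly one monic irreducible of degree 4 over F_223, and each such polynomial has 4 distinct roots in F_{223^4}. By Möbius inversion the count is N_223(4) = (1/4) Σ_{d|4} μ(4/d) · 223^d = (1/4)(μ(4)·223^1 + μ(2)·223^2 + μ(1)·223^4) = 2472923712/4 = 618230928.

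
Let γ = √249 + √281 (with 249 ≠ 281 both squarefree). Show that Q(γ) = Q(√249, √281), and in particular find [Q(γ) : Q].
[Q(γ) : Q] = 4 (equivalently, Q(γ) = Q(√249, √281))

Obviously Q(γ) ⊆ Q(√249, √281), and [Q(√249, √281):Q] = 4 (since 249, 281 are distinct squarefree integers > 1 with 69969 not a perfect square). To show equality we compute the minimal polynomial of γ. From γ = √249 + √281: γ^2 = 249 + 2√(69969) + 281 = 530 + 2√(69969), so γ^2 - 530 = 2√(69969); squaring, (γ^2 - 530)^2 = 4·69969, i.e. γ^4 - 1060γ^2 + 280900 - 279876 = 0, i.e. γ^4 - 1060γ^2 + 1024 = 0. So γ is a root of x^4 - 1060x^2 + 1024. This polynomial is irreducible over Q: it has no rational root (each ±√249 ± √281 is irrational), and any factorization into two quadratics over Q would force √(69969) ∈ Q (pairing opposite roots) or √249, √281 ∈ Q (other pairings), all impossible. Hence [Q(γ):Q] = 4 = [Q(√249, √281):Q], so Q(γ) = Q(√249, √281).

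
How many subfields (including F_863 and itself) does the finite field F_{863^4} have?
F_{863^4} has 3 subfields

The subfields of F_{p^n} are exactly the fields F_{p^d} for d | n (each is the fixed field of the unique index-d subgroup of Gal(F_{p^n}/F_p) ≅ Z/nZ). The divisors of n = 4 are {1, 2, 4}, giving 3 subfields: F_{863^1}, F_{863^2}, F_{863^4}.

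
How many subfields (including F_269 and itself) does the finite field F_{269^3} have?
F_{269^3} has 2 subfields

The subfields of F_{p^n} are exactly the fields F_{p^d} for d | n (each is the fixed field of the unique index-d subgroup of Gal(F_{p^n}/F_p) ≅ Z/nZ). The divisors of n = 3 are {1, 3}, giving 2 subfields: F_{269^1}, F_{269^3}.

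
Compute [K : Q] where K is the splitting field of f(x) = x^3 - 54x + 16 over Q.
[K : Q] = 6

By the rational root test, any rational root of the monic integer polynomial f(x) = x^3 - 54x + 16 must be an integer dividing the constant term 16, i.e. one of ±{1, 2, 4, 8, 16}. Evaluating: f(1) = -37, f(-1) = 69, f(2) = -84, f(-2) = 116, f(4) = -136, f(-4) = 168, f(8) = 96, f(-8) = -64, f(16) = 3248, f(-16) = -3216; none is 0, so f has no rational root and is therefore irreducible over Q (a cubic with no linear factor over a field is irreducible). For an irreducible cubic, the Galois group is A_3 or S_3 according as the discriminant disc(f) = -4a^3 - 27b^2 = -4·(-54)^3 - 27·(16)^2 = 622944 is or is not a square in Q. Here disc(f) = 622944 is not a perfect square in Q, so the Galois group of f over Q is not contained in A_3 and must be all of S_3. The splitting field has degree |S_3| = 6 over Q, so [K : Q] = 6.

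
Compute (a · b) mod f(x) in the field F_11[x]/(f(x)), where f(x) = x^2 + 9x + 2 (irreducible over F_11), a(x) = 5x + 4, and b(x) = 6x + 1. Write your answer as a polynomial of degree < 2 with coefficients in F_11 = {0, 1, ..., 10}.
a · b ≡ x + 10 (mod f(x))

Multiply in F_11[x]: a(x)·b(x) = (5x + 4)·(6x + 1) = 8x^2 + 7x + 4. This has degree ≥ 2, so divide by f(x) over F_11: 8x^2 + 7x + 4 = (8)·(x^2 + 9x + 2) + (x + 10). Hence a·b ≡ x + 10 (mod f). (F_11[x]/(f) is a field with 11^2 = 121 elements since f is irreducible of degree 2.)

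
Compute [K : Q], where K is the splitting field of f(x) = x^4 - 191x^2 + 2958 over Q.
[K : Q] = 4

Solving the quadratic in x^2: x^2 = (191 ± √(191^2 - 4·2958))/2 = (191 ± √24649)/2 = (191 ± 157)/2, giving x^2 = 17 or x^2 = 174. So f(x) = (x^2 - 17)(x^2 - 174) and the roots of f are ±√17, ±√174. Hence the splitting field is K = Q(√17, √174). Since 17 and 174 are distinct squarefree integers > 1, their product 2958 is not a perfect square, so √174 ∉ Q(√17). By the tower law [K:Q] = [Q(√17,√174):Q(√17)] · [Q(√17):Q] = 2 · 2 = 4.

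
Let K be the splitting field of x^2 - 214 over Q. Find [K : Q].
[K : Q] = 2

f(x) = x^2 - 214 factors as (x - √214)(x + √214). The splitting field is K = Q(√214). Since 214 is squarefree and > 1, it is not a perfect square, so x^2 - 214 is irreducible over Q and [Q(√214) : Q] = 2. Hence [K : Q] = 2.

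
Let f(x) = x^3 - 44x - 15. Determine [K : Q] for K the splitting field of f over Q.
[K : Q] = 6

By the rational root test, any rational root of the monic integer polynomial f(x) = x^3 - 44x - 15 must be an integer dividing the constant term -15, i.e. one of ±{1, 3, 5, 15}. Evaluating: f(1) = -58, f(-1) = 28, f(3) = -120, f(-3) = 90, f(5) = -110, f(-5) = 80, f(15) = 2700, f(-15) = -2730; none is 0, so f has no rational root and is therefore irreducible over Q (a cubic with no linear factor over a field is irreducible). For an irreducible cubic, the Galois group is A_3 or S_3 according as the discriminant disc(f) = -4a^3 - 27b^2 = -4·(-44)^3 - 27·(-15)^2 = 334661 is or is not a square in Q. Here disc(f) = 334661 is not a perfect square in Q, so the Galois group of f over Q is not contained in A_3 and must be all of S_3. The splitting field has degree |S_3| = 6 over Q, so [K : Q] = 6.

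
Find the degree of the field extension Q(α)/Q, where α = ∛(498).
[Q(α):Q] = 3

The minimal polynomial of α is x^3 - 498, irreducible over Q since 498 is not a perfect cube (so x^3 - 498 has no rational root). Hence [Q(α):Q] = deg(m_α) = 3.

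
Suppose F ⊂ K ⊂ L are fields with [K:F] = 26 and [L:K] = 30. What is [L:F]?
[L:F] = 780

The tower law says that for any tower of field extensions F ⊂ K ⊂ L with finite degrees, [L:F] = [L:K] · [K:F]. Here this gives [L:F] = 30 · 26 = 780.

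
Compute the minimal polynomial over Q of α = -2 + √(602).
m_α(x) = x^2 + 4x - 598

From α + 2 = √(602), squaring gives (α + 2)^2 = 602, i.e. α^2 + 4α + 4 = 602, so α^2 + 4α - 598 = 0. The discriminant of x^2 + 4x - 598 is (4)^2 - 4·(-598) = 16 + 2392 = 2408, and 4·(602) is not a perfect square in Q since 602 is squarefree and ≠ 1. Hence x^2 + 4x - 598 is irreducible over Q and is the minimal polynomial of α.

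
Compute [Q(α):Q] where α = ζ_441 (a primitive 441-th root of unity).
[Q(α):Q] = 252

The minimal polynomial of ζ_441 over Q is the 441-th cyclotomic polynomial Φ_441(x), which is irreducible over Q and has degree φ(441) = 252. Hence [Q(α):Q] = φ(441) = 252.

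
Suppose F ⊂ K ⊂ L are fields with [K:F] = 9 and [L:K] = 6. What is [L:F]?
[L:F] = 54

The tower law says that for any tower of field extensions F ⊂ K ⊂ L with finite degrees, [L:F] = [L:K] · [K:F]. Here this gives [L:F] = 6 · 9 = 54.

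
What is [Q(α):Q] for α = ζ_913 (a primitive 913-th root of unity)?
[Q(α):Q] = 820

The minimal polynomial of ζ_913 over Q is the 913-th cyclotomic polynomial Φ_913(x), which is irreducible over Q and has degree φ(913) = 820. Hence [Q(α):Q] = φ(913) = 820.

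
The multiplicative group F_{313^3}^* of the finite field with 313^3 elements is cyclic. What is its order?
|F_{313^3}^*| = 30664296

F_{313^3} has 313^3 = 30664297 elements; its multiplicative group consists of all nonzero elements, so |F_{313^3}^*| = 30664297 - 1 = 30664296. (It is cyclic since any finite subgroup of the multiplicative group of a field is cyclic.)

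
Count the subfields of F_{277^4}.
F_{277^4} has 3 subfields

The subfields of F_{p^n} are exactly the fields F_{p^d} for d | n (each is the fixed field of the unique index-d subgroup of Gal(F_{p^n}/F_p) ≅ Z/nZ). The divisors of n = 4 are {1, 2, 4}, giving 3 subfields: F_{277^1}, F_{277^2}, F_{277^4}.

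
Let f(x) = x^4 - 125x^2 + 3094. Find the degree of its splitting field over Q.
[K : Q] = 4

Solving the quadratic in x^2: x^2 = (125 ± √(125^2 - 4·3094))/2 = (125 ± √3249)/2 = (125 ± 57)/2, giving x^2 = 91 or x^2 = 34. So f(x) = (x^2 - 91)(x^2 - 34) and the roots of f are ±√91, ±√34. Hence the splitting field is K = Q(√91, √34). Since 91 and 34 are distinct squarefree integers > 1, their product 3094 is not a perfect square, so √34 ∉ Q(√91). By the tower law [K:Q] = [Q(√91,√34):Q(√91)] · [Q(√91):Q] = 2 · 2 = 4.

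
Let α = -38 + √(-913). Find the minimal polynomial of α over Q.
m_α(x) = x^2 + 76x + 2357

From α + 38 = √(-913), squaring gives (α + 38)^2 = -913, i.e. α^2 + 76α + 1444 = -913, so α^2 + 76α + 2357 = 0. The discriminant of x^2 + 76x + 2357 is (76)^2 - 4·(2357) = 5776 - 9428 = -3652, and 4·(-913) is not a perfect square in Q since -913 is squarefree and ≠ 1. Hence x^2 + 76x + 2357 is irreducible over Q and is the minimal polynomial of α.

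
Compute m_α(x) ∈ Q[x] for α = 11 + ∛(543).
m_α(x) = x^3 - 33x^2 + 363x - 1874

Set β = α - 11 = ∛(543), so β^3 = 543. Then (α - 11)^3 - 543 = 0, i.e. α is a root of g(x) = (x - 11)^3 - 543 = x^3 - 33x^2 + 363x - 1874. Since g(x) = h(x - 11) where h(x) = x^3 - 543, and h is irreducible over Q (because 543 is not a perfect cube, so h has no rational root, and a monic cubic with no rational root is irreducible), g is also irreducible (irreducibility is preserved under the substitution x → x - 11). Hence m_α(x) = x^3 - 33x^2 + 363x - 1874.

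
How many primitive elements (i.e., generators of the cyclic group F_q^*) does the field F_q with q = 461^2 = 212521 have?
There are φ(212520) = 42240 primitive elements

F_q^* is cyclic of order q - 1 = 212520. A cyclic group of order m has exactly φ(m) generators. Here m = 212520 = 2^3 · 3 · 5 · 7 · 11 · 23, so the number of primitive elements is φ(212520) = 42240.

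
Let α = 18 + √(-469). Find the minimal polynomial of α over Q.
m_α(x) = x^2 - 36x + 793

From α - 18 = √(-469), squaring gives (α - 18)^2 = -469, i.e. α^2 - 36α + 324 = -469, so α^2 - 36α + 793 = 0. The discriminant of x^2 - 36x + 793 is (-36)^2 - 4·(793) = 1296 - 3172 = -1876, and 4·(-469) is not a perfect square in Q since -469 is squarefree and ≠ 1. Hence x^2 - 36x + 793 is irreducible over Q and is the minimal polynomial of α.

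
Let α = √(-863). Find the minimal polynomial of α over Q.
m_α(x) = x^2 + 863

α satisfies α^2 + 863 = 0, so x^2 + 863 annihilates α. Since d = -863 is squarefree and ≠ 1, it is not a perfect square in Q, so x^2 + 863 has no rational root and is therefore irreducible over Q (a degree-2 polynomial over a field is irreducible iff it has no root). Hence m_α(x) = x^2 + 863.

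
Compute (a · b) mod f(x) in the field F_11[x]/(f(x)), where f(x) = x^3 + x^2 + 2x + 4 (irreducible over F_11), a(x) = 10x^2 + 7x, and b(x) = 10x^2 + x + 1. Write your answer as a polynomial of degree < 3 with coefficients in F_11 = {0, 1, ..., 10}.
a · b ≡ 2x^2 + 10x + 3 (mod f(x))

Multiply in F_11[x]: a(x)·b(x) = (10x^2 + 7x)·(10x^2 + x + 1) = x^4 + 3x^3 + 6x^2 + 7x. This has degree ≥ 3, so divide by f(x) over F_11: x^4 + 3x^3 + 6x^2 + 7x = (x + 2)·(x^3 + x^2 + 2x + 4) + (2x^2 + 10x + 3). Hence a·b ≡ 2x^2 + 10x + 3 (mod f). (F_11[x]/(f) is a field with 11^3 = 1331 elements since f is irreducible of degree 3.)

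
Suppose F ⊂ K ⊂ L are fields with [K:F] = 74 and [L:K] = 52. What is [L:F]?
[L:F] = 3848

The tower law says that for any tower of field extensions F ⊂ K ⊂ L with finite degrees, [L:F] = [L:K] · [K:F]. Here this gives [L:F] = 52 · 74 = 3848.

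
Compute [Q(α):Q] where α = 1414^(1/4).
[Q(α):Q] = 4

α is a root of x^4 - 1414. By Eisenstein's criterion at the prime p = 2 (which divides the constant term 1414 but p^2 = 4 does not, since 1414 is squarefree), x^4 - 1414 is irreducible over Q. Hence [Q(α):Q] = 4.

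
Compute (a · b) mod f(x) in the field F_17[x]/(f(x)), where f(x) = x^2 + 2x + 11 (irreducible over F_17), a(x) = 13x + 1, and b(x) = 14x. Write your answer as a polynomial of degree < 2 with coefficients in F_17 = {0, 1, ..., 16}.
a · b ≡ 7x + 4 (mod f(x))

Multiply in F_17[x]: a(x)·b(x) = (13x + 1)·(14x) = 12x^2 + 14x. This has degree ≥ 2, so divide by f(x) over F_17: 12x^2 + 14x = (12)·(x^2 + 2x + 11) + (7x + 4). Hence a·b ≡ 7x + 4 (mod f). (F_17[x]/(f) is a field with 17^2 = 289 elements since f is irreducible of degree 2.)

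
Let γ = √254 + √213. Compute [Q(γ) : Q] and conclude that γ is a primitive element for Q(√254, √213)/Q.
[Q(γ) : Q] = 4 (equivalently, Q(γ) = Q(√254, √213))

Obviously Q(γ) ⊆ Q(√254, √213), and [Q(√254, √213):Q] = 4 (since 254, 213 are distinct squarefree integers > 1 with 54102 not a perfect square). To show equality we compute the minimal polynomial of γ. From γ = √254 + √213: γ^2 = 254 + 2√(54102) + 213 = 467 + 2√(54102), so γ^2 - 467 = 2√(54102); squaring, (γ^2 - 467)^2 = 4·54102, i.e. γ^4 - 934γ^2 + 218089 - 216408 = 0, i.e. γ^4 - 934γ^2 + 1681 = 0. So γ is a root of x^4 - 934x^2 + 1681. This polynomial is irreducible over Q: it has no rational root (each ±√254 ± √213 is irrational), and any factorization into two quadratics over Q would force √(54102) ∈ Q (pairing opposite roots) or √254, √213 ∈ Q (other pairings), all impossible. Hence [Q(γ):Q] = 4 = [Q(√254, √213):Q], so Q(γ) = Q(√254, √213).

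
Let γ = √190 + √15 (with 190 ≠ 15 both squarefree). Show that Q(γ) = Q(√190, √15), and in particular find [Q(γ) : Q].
[Q(γ) : Q] = 4 (equivalently, Q(γ) = Q(√190, √15))

Obviously Q(γ) ⊆ Q(√190, √15), and [Q(√190, √15):Q] = 4 (since 190, 15 are distinct squarefree integers > 1 with 2850 not a perfect square). To show equality we compute the minimal polynomial of γ. From γ = √190 + √15: γ^2 = 190 + 2√(2850) + 15 = 205 + 2√(2850), so γ^2 - 205 = 2√(2850); squaring, (γ^2 - 205)^2 = 4·2850, i.e. γ^4 - 410γ^2 + 42025 - 11400 = 0, i.e. γ^4 - 410γ^2 + 30625 = 0. So γ is a root of x^4 - 410x^2 + 30625. This polynomial is irreducible over Q: it has no rational root (each ±√190 ± √15 is irrational), and any factorization into two quadratics over Q would force √(2850) ∈ Q (pairing opposite roots) or √190, √15 ∈ Q (other pairings), all impossible. Hence [Q(γ):Q] = 4 = [Q(√190, √15):Q], so Q(γ) = Q(√190, √15).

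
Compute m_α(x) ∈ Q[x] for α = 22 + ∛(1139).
m_α(x) = x^3 - 66x^2 + 1452x - 11787

Set β = α - 22 = ∛(1139), so β^3 = 1139. Then (α - 22)^3 - 1139 = 0, i.e. α is a root of g(x) = (x - 22)^3 - 1139 = x^3 - 66x^2 + 1452x - 11787. Since g(x) = h(x - 22) where h(x) = x^3 - 1139, and h is irreducible over Q (because 1139 is not a perfect cube, so h has no rational root, and a monic cubic with no rational root is irreducible), g is also irreducible (irreducibility is preserved under the substitution x → x - 22). Hence m_α(x) = x^3 - 66x^2 + 1452x - 11787.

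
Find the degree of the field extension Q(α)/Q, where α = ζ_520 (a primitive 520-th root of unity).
[Q(α):Q] = 192

The minimal polynomial of ζ_520 over Q is the 520-th cyclotomic polynomial Φ_520(x), which is irreducible over Q and has degree φ(520) = 192. Hence [Q(α):Q] = φ(520) = 192.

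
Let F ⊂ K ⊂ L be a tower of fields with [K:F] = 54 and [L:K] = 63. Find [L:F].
[L:F] = 3402

The tower law says that for any tower of field extensions F ⊂ K ⊂ L with finite degrees, [L:F] = [L:K] · [K:F]. Here this gives [L:F] = 63 · 54 = 3402.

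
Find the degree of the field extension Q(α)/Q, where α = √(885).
[Q(α):Q] = 2

[Q(α):Q] equals the degree of the minimal polynomial of α. Here α^2 = 885 and x^2 - 885 is irreducible (d = 885 is squarefree, ≠ 1, hence not a square), so deg(m_α) = 2. Thus [Q(α):Q] = 2.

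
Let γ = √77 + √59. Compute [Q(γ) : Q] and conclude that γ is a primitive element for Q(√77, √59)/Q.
[Q(γ) : Q] = 4 (equivalently, Q(γ) = Q(√77, √59))

Obviously Q(γ) ⊆ Q(√77, √59), and [Q(√77, √59):Q] = 4 (since 77, 59 are distinct squarefree integers > 1 with 4543 not a perfect square). To show equality we compute the minimal polynomial of γ. From γ = √77 + √59: γ^2 = 77 + 2√(4543) + 59 = 136 + 2√(4543), so γ^2 - 136 = 2√(4543); squaring, (γ^2 - 136)^2 = 4·4543, i.e. γ^4 - 272γ^2 + 18496 - 18172 = 0, i.e. γ^4 - 272γ^2 + 324 = 0. So γ is a root of x^4 - 272x^2 + 324. This polynomial is irreducible over Q: it has no rational root (each ±√77 ± √59 is irrational), and any factorization into two quadratics over Q would force √(4543) ∈ Q (pairing opposite roots) or √77, √59 ∈ Q (other pairings), all impossible. Hence [Q(γ):Q] = 4 = [Q(√77, √59):Q], so Q(γ) = Q(√77, √59).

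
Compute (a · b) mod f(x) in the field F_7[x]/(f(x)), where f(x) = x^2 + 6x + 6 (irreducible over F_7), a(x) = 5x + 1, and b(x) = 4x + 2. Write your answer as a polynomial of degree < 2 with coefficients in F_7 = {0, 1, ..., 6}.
a · b ≡ 6x + 1 (mod f(x))

Multiply in F_7[x]: a(x)·b(x) = (5x + 1)·(4x + 2) = 6x^2 + 2. This has degree ≥ 2, so divide by f(x) over F_7: 6x^2 + 2 = (6)·(x^2 + 6x + 6) + (6x + 1). Hence a·b ≡ 6x + 1 (mod f). (F_7[x]/(f) is a field with 7^2 = 49 elements since f is irreducible of degree 2.)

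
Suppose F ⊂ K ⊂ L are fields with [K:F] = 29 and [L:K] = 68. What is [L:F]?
[L:F] = 1972

The tower law says that for any tower of field extensions F ⊂ K ⊂ L with finite degrees, [L:F] = [L:K] · [K:F]. Here this gives [L:F] = 68 · 29 = 1972.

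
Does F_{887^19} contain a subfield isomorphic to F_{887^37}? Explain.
No: F_{887^37} is not a subfield of F_{887^19}

F_{p^m} embeds in F_{p^n} iff m | n. Here 37 ∤ 19 (since 19 = 0·37 + 19 with remainder 19 ≠ 0), so F_{887^37} is not a subfield of F_{887^19}. Equivalently: if it were, the tower law would give 37 = [F_{887^37}:F_887] dividing [F_{887^19}:F_887] = 19, contradiction.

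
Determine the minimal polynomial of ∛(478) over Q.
m_α(x) = x^3 - 478

α satisfies α^3 = 478, so x^3 - 478 annihilates α. By the rational root test, a rational root p/q (in lowest terms) of x^3 - 478 would satisfy p^3 = 478 q^3, forcing q = 1 and p^3 = 478; but 478 is not a perfect cube, contradiction. A monic cubic over Q with no rational root is irreducible (any nontrivial factorization would include a linear factor). Hence x^3 - 478 is the minimal polynomial of α, and in particular [Q(α):Q] = 3.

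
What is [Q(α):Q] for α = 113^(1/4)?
[Q(α):Q] = 4

α is a root of x^4 - 113. By Eisenstein's criterion at the prime p = 113 (which divides the constant term 113 but p^2 = 12769 does not, since 113 is squarefree), x^4 - 113 is irreducible over Q. Hence [Q(α):Q] = 4.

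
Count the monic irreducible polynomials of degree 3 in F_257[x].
There are 5658112 monic irreducible polynomials of degree 3 over F_257

Each element of F_{257^3} that lies in no proper subfield is a root of exactly one monic irreducible of degree 3 over F_257, and each such polynomial has 3 distinct roots in F_{257^3}. By Möbius inversion the count is N_257(3) = (1/3) Σ_{d|3} μ(3/d) · 257^d = (1/3)(μ(3)·257^1 + μ(1)·257^3) = 16974336/3 = 5658112.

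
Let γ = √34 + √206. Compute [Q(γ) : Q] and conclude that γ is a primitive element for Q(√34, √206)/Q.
[Q(γ) : Q] = 4 (equivalently, Q(γ) = Q(√34, √206))

Obviously Q(γ) ⊆ Q(√34, √206), and [Q(√34, √206):Q] = 4 (since 34, 206 are distinct squarefree integers > 1 with 7004 not a perfect square). To show equality we compute the minimal polynomial of γ. From γ = √34 + √206: γ^2 = 34 + 2√(7004) + 206 = 240 + 2√(7004), so γ^2 - 240 = 2√(7004); squaring, (γ^2 - 240)^2 = 4·7004, i.e. γ^4 - 480γ^2 + 57600 - 28016 = 0, i.e. γ^4 - 480γ^2 + 29584 = 0. So γ is a root of x^4 - 480x^2 + 29584. This polynomial is irreducible over Q: it has no rational root (each ±√34 ± √206 is irrational), and any factorization into two quadratics over Q would force √(7004) ∈ Q (pairing opposite roots) or √34, √206 ∈ Q (other pairings), all impossible. Hence [Q(γ):Q] = 4 = [Q(√34, √206):Q], so Q(γ) = Q(√34, √206).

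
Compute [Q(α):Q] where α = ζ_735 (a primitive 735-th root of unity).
[Q(α):Q] = 336

The minimal polynomial of ζ_735 over Q is the 735-th cyclotomic polynomial Φ_735(x), which is irreducible over Q and has degree φ(735) = 336. Hence [Q(α):Q] = φ(735) = 336.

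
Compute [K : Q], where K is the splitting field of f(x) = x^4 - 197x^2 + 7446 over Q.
[K : Q] = 4

Solving the quadratic in x^2: x^2 = (197 ± √(197^2 - 4·7446))/2 = (197 ± √9025)/2 = (197 ± 95)/2, giving x^2 = 51 or x^2 = 146. So f(x) = (x^2 - 51)(x^2 - 146) and the roots of f are ±√51, ±√146. Hence the splitting field is K = Q(√51, √146). Since 51 and 146 are distinct squarefree integers > 1, their product 7446 is not a perfect square, so √146 ∉ Q(√51). By the tower law [K:Q] = [Q(√51,√146):Q(√51)] · [Q(√51):Q] = 2 · 2 = 4.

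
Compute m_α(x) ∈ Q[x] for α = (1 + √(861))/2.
m_α(x) = x^2 - x - 215

From 2α - 1 = √(861), squaring gives (2α - 1)^2 = 861, i.e. 4α^2 - 4α + 1 = 861, so α^2 - α + (1 - 861)/4 = 0. Since 861 ≡ 1 (mod 4), (1 - 861)/4 = -215 ∈ Z. The polynomial x^2 - x - 215 has discriminant 1 - 4·(-215) = 861, which is not a perfect square in Q (d = 861 is squarefree and ≠ 1), so x^2 - x - 215 is irreducible over Q. It is the minimal polynomial of α.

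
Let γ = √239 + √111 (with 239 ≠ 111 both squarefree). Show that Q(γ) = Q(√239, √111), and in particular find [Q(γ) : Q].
[Q(γ) : Q] = 4 (equivalently, Q(γ) = Q(√239, √111))

Obviously Q(γ) ⊆ Q(√239, √111), and [Q(√239, √111):Q] = 4 (since 239, 111 are distinct squarefree integers > 1 with 26529 not a perfect square). To show equality we compute the minimal polynomial of γ. From γ = √239 + √111: γ^2 = 239 + 2√(26529) + 111 = 350 + 2√(26529), so γ^2 - 350 = 2√(26529); squaring, (γ^2 - 350)^2 = 4·26529, i.e. γ^4 - 700γ^2 + 122500 - 106116 = 0, i.e. γ^4 - 700γ^2 + 16384 = 0. So γ is a root of x^4 - 700x^2 + 16384. This polynomial is irreducible over Q: it has no rational root (each ±√239 ± √111 is irrational), and any factorization into two quadratics over Q would force √(26529) ∈ Q (pairing opposite roots) or √239, √111 ∈ Q (other pairings), all impossible. Hence [Q(γ):Q] = 4 = [Q(√239, √111):Q], so Q(γ) = Q(√239, √111).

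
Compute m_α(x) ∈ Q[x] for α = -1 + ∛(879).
m_α(x) = x^3 + 3x^2 + 3x - 878

Set β = α + 1 = ∛(879), so β^3 = 879. Then (α + 1)^3 - 879 = 0, i.e. α is a root of g(x) = (x + 1)^3 - 879 = x^3 + 3x^2 + 3x - 878. Since g(x) = h(x + 1) where h(x) = x^3 - 879, and h is irreducible over Q (because 879 is not a perfect cube, so h has no rational root, and a monic cubic with no rational root is irreducible), g is also irreducible (irreducibility is preserved under the substitution x → x + 1). Hence m_α(x) = x^3 + 3x^2 + 3x - 878.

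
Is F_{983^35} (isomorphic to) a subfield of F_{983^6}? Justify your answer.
No: F_{983^35} is not a subfield of F_{983^6}

F_{p^m} embeds in F_{p^n} iff m | n. Here 35 ∤ 6 (since 6 = 0·35 + 6 with remainder 6 ≠ 0), so F_{983^35} is not a subfield of F_{983^6}. Equivalently: if it were, the tower law would give 35 = [F_{983^35}:F_983] dividing [F_{983^6}:F_983] = 6, contradiction.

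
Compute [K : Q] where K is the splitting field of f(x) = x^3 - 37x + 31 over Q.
[K : Q] = 6

By the rational root test, any rational root of the monic integer polynomial f(x) = x^3 - 37x + 31 must be an integer dividing the constant term 31, i.e. one of ±{1, 31}. Evaluating: f(1) = -5, f(-1) = 67, f(31) = 28675, f(-31) = -28613; none is 0, so f has no rational root and is therefore irreducible over Q (a cubic with no linear factor over a field is irreducible). For an irreducible cubic, the Galois group is A_3 or S_3 according as the discriminant disc(f) = -4a^3 - 27b^2 = -4·(-37)^3 - 27·(31)^2 = 176665 is or is not a square in Q. Here disc(f) = 176665 is not a perfect square in Q, so the Galois group of f over Q is not contained in A_3 and must be all of S_3. The splitting field has degree |S_3| = 6 over Q, so [K : Q] = 6.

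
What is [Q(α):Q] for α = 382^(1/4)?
[Q(α):Q] = 4

α is a root of x^4 - 382. By Eisenstein's criterion at the prime p = 2 (which divides the constant term 382 but p^2 = 4 does not, since 382 is squarefree), x^4 - 382 is irreducible over Q. Hence [Q(α):Q] = 4.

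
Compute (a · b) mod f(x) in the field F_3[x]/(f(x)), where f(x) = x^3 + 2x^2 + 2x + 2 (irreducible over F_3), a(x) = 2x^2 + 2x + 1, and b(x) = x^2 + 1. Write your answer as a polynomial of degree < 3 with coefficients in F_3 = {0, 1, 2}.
a · b ≡ 2x + 2 (mod f(x))

Multiply in F_3[x]: a(x)·b(x) = (2x^2 + 2x + 1)·(x^2 + 1) = 2x^4 + 2x^3 + 2x + 1. This has degree ≥ 3, so divide by f(x) over F_3: 2x^4 + 2x^3 + 2x + 1 = (2x + 1)·(x^3 + 2x^2 + 2x + 2) + (2x + 2). Hence a·b ≡ 2x + 2 (mod f). (F_3[x]/(f) is a field with 3^3 = 27 elements since f is irreducible of degree 3.)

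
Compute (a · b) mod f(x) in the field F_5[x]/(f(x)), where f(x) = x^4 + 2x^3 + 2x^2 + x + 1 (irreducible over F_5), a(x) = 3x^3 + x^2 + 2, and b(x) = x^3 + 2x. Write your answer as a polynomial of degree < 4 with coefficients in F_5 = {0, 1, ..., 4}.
a · b ≡ x^3 + 2x^2 + 4x (mod f(x))

Multiply in F_5[x]: a(x)·b(x) = (3x^3 + x^2 + 2)·(x^3 + 2x) = 3x^6 + x^5 + x^4 + 4x^3 + 4x. This has degree ≥ 4, so divide by f(x) over F_5: 3x^6 + x^5 + x^4 + 4x^3 + 4x = (3x^2)·(x^4 + 2x^3 + 2x^2 + x + 1) + (x^3 + 2x^2 + 4x). Hence a·b ≡ x^3 + 2x^2 + 4x (mod f). (F_5[x]/(f) is a field with 5^4 = 625 elements since f is irreducible of degree 4.)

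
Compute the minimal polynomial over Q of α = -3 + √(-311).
m_α(x) = x^2 + 6x + 320

From α + 3 = √(-311), squaring gives (α + 3)^2 = -311, i.e. α^2 + 6α + 9 = -311, so α^2 + 6α + 320 = 0. The discriminant of x^2 + 6x + 320 is (6)^2 - 4·(320) = 36 - 1280 = -1244, and 4·(-311) is not a perfect square in Q since -311 is squarefree and ≠ 1. Hence x^2 + 6x + 320 is irreducible over Q and is the minimal polynomial of α.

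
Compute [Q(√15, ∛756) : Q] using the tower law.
[Q(√15, ∛756) : Q] = 6

Let L = Q(√15, ∛756). Since Q(√15) ⊂ L and [Q(√15):Q] = 2, the tower law gives 2 | [L:Q]. Likewise Q(∛756) ⊂ L with [Q(∛756):Q] = 3 (because 756 is not a perfect cube), so 3 | [L:Q]. As gcd(2,3) = 1, [L:Q] is divisible by 6. Conversely L is generated over Q by √15 and ∛756, so [L:Q] ≤ 2·3 = 6. Therefore [Q(√15, ∛756) : Q] = 6.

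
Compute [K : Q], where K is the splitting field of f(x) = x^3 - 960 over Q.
[K : Q] = 6

The roots of x^3 - 960 are ∛960, ω∛960, ω^2∛960 where ω = e^(2πi/3) is a primitive cube root of unity, so K = Q(∛960, ω). Now [Q(∛960):Q] = 3 (since 960 is not a perfect cube, x^3 - 960 is irreducible) and [Q(ω):Q] = 2. Both 2 and 3 divide [K:Q], and [K:Q] ≤ 3·2 = 6, so [K:Q] = 6. (Equivalently: Q(∛960) ⊂ R but ω ∉ R, so [K : Q(∛960)] = 2.)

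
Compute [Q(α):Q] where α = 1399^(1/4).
[Q(α):Q] = 4

α is a root of x^4 - 1399. By Eisenstein's criterion at the prime p = 1399 (which divides the constant term 1399 but p^2 = 1957201 does not, since 1399 is squarefree), x^4 - 1399 is irreducible over Q. Hence [Q(α):Q] = 4.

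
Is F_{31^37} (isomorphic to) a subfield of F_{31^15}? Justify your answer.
No: F_{31^37} is not a subfield of F_{31^15}

F_{p^m} embeds in F_{p^n} iff m | n. Here 37 ∤ 15 (since 15 = 0·37 + 15 with remainder 15 ≠ 0), so F_{31^37} is not a subfield of F_{31^15}. Equivalently: if it were, the tower law would give 37 = [F_{31^37}:F_31] dividing [F_{31^15}:F_31] = 15, contradiction.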